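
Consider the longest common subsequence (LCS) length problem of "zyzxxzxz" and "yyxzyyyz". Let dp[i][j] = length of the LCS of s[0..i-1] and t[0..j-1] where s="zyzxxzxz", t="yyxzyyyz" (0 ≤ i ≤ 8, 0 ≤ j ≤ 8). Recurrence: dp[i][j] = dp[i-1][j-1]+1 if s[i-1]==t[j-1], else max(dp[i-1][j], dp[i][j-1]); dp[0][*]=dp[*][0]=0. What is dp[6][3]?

   ''  y  y  x  z  y  y  y  z
''  0  0  0  0  0  0  0  0  0
 z  0  0  0  0  1  1  1  1  1
 y  0  1  1  1  1  2  2  2  2
 z  0  1  1  1  2  2  2  2  3
 x  0  1  1  2  2  2  2  2  3
 x  0  1  1  2  2  2  2  2  3
 z  0  1  1  2  3  3  3  3  3
 x  0  1  1  2  3  3  3  3  3
 z  0  1  1  2  3  3  3  3  4

2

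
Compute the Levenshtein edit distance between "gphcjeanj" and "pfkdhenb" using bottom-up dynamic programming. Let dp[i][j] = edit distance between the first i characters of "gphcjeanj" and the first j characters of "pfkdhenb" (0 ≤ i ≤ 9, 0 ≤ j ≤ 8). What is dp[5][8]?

7

   ''  p  f  k  d  h  e  n  b
''  0  1  2  3  4  5  6  7  8
 g  1  1  2  3  4  5  6  7  8
 p  2  1  2  3  4  5  6  7  8
 h  3  2  2  3  4  4  5  6  7
 c  4  3  3  3  4  5  5  6  7
 j  5  4  4  4  4  5  6  6  7
 e  6  5  5  5  5  5  5  6  7
 a  7  6  6  6  6  6  6  6  7
 n  8  7  7  7  7  7  7  6  7
 j  9  8  8  8  8  8  8  7  7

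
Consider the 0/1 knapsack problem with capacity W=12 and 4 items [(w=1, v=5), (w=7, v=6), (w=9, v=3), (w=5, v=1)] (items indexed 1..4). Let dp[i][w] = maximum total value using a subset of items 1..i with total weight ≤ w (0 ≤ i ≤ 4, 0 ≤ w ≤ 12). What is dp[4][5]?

5

i\w   0   1   2   3   4   5   6   7   8   9  10  11  12
  0   0   0   0   0   0   0   0   0   0   0   0   0   0
  1   0   5   5   5   5   5   5   5   5   5   5   5   5
  2   0   5   5   5   5   5   5   6  11  11  11  11  11
  3   0   5   5   5   5   5   5   6  11  11  11  11  11
  4   0   5   5   5   5   5   6   6  11  11  11  11  11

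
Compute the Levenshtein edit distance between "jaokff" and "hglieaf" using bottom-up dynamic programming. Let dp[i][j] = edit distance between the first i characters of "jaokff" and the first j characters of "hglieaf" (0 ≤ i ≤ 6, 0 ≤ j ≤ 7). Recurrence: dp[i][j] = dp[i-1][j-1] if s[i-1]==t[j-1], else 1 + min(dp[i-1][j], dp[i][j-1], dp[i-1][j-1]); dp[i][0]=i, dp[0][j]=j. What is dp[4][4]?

   ''  h  g  l  i  e  a  f
''  0  1  2  3  4  5  6  7
 j  1  1  2  3  4  5  6  7
 a  2  2  2  3  4  5  5  6
 o  3  3  3  3  4  5  6  6
 k  4  4  4  4  4  5  6  7
 f  5  5  5  5  5  5  6  6
 f  6  6  6  6  6  6  6  6

4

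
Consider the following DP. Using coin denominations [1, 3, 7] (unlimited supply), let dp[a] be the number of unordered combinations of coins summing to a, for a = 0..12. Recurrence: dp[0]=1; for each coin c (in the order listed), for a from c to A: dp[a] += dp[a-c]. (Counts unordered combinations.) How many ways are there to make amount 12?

7

after  coin     0     1     2     3     4     5     6     7     8     9    10    11    12
          1     1     1     1     1     1     1     1     1     1     1     1     1     1
          3     1     1     1     2     2     2     3     3     3     4     4     4     5
          7     1     1     1     2     2     2     3     4     4     5     6     6     7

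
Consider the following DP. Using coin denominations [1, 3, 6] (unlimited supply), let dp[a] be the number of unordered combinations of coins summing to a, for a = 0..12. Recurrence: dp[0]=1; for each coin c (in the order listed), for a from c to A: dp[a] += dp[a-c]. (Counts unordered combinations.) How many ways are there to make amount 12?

after  coin     0     1     2     3     4     5     6     7     8     9    10    11    12
          1     1     1     1     1     1     1     1     1     1     1     1     1     1
          3     1     1     1     2     2     2     3     3     3     4     4     4     5
          6     1     1     1     2     2     2     4     4     4     6     6     6     9

9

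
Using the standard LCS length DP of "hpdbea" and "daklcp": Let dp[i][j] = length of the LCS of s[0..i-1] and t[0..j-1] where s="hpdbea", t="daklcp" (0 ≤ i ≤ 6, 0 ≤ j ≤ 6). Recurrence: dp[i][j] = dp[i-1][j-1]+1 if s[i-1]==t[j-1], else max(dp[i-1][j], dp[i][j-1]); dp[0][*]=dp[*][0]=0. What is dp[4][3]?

1

   ''  d  a  k  l  c  p
''  0  0  0  0  0  0  0
 h  0  0  0  0  0  0  0
 p  0  0  0  0  0  0  1
 d  0  1  1  1  1  1  1
 b  0  1  1  1  1  1  1
 e  0  1  1  1  1  1  1
 a  0  1  2  2  2  2  2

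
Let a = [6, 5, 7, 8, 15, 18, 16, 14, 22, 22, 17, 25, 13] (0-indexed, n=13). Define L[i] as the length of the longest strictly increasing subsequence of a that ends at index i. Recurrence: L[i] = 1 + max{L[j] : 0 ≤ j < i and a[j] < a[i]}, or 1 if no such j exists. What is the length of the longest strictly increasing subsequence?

7

   i    0    1    2    3    4    5    6    7    8    9   10   11   12
a[i]    6    5    7    8   15   18   16   14   22   22   17   25   13
L[i]    1    1    2    3    4    5    5    4    6    6    6    7    4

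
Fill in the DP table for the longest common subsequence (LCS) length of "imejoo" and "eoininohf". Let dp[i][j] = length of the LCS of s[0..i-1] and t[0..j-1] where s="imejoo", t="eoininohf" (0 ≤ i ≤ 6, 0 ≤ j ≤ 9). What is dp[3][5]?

   ''  e  o  i  n  i  n  o  h  f
''  0  0  0  0  0  0  0  0  0  0
 i  0  0  0  1  1  1  1  1  1  1
 m  0  0  0  1  1  1  1  1  1  1
 e  0  1  1  1  1  1  1  1  1  1
 j  0  1  1  1  1  1  1  1  1  1
 o  0  1  2  2  2  2  2  2  2  2
 o  0  1  2  2  2  2  2  3  3  3

1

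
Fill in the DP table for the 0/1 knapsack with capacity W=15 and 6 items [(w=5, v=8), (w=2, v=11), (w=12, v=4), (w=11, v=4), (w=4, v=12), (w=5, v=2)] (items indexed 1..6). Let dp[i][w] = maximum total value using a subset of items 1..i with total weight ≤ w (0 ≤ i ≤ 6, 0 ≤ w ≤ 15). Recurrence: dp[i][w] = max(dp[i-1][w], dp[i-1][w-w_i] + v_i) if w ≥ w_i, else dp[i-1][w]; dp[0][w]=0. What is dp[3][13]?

19

i\w   0   1   2   3   4   5   6   7   8   9  10  11  12  13  14  15
  0   0   0   0   0   0   0   0   0   0   0   0   0   0   0   0   0
  1   0   0   0   0   0   8   8   8   8   8   8   8   8   8   8   8
  2   0   0  11  11  11  11  11  19  19  19  19  19  19  19  19  19
  3   0   0  11  11  11  11  11  19  19  19  19  19  19  19  19  19
  4   0   0  11  11  11  11  11  19  19  19  19  19  19  19  19  19
  5   0   0  11  11  12  12  23  23  23  23  23  31  31  31  31  31
  6   0   0  11  11  12  12  23  23  23  23  23  31  31  31  31  31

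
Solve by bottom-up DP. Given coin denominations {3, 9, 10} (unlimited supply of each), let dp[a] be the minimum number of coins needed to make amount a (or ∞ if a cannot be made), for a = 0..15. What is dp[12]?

 a  0  1  2  3  4  5  6  7  8  9 10 11 12 13 14 15
dp  0  -  -  1  -  -  2  -  -  1  1  -  2  2  -  3
(- denotes ∞ / unreachable)

2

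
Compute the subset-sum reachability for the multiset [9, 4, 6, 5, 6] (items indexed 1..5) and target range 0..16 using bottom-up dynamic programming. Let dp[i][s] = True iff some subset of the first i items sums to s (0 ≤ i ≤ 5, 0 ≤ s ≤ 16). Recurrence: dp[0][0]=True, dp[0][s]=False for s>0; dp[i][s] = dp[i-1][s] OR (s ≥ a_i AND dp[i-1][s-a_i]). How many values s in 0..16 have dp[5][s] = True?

12

i\s   0   1   2   3   4   5   6   7   8   9  10  11  12  13  14  15  16
  0   T   F   F   F   F   F   F   F   F   F   F   F   F   F   F   F   F
  1   T   F   F   F   F   F   F   F   F   T   F   F   F   F   F   F   F
  2   T   F   F   F   T   F   F   F   F   T   F   F   F   T   F   F   F
  3   T   F   F   F   T   F   T   F   F   T   T   F   F   T   F   T   F
  4   T   F   F   F   T   T   T   F   F   T   T   T   F   T   T   T   F
  5   T   F   F   F   T   T   T   F   F   T   T   T   T   T   T   T   T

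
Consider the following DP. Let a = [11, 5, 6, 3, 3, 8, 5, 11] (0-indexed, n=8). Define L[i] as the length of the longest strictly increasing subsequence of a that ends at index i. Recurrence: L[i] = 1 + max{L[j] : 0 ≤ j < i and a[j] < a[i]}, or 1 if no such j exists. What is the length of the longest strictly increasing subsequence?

   i    0    1    2    3    4    5    6    7
a[i]   11    5    6    3    3    8    5   11
L[i]    1    1    2    1    1    3    2    4

4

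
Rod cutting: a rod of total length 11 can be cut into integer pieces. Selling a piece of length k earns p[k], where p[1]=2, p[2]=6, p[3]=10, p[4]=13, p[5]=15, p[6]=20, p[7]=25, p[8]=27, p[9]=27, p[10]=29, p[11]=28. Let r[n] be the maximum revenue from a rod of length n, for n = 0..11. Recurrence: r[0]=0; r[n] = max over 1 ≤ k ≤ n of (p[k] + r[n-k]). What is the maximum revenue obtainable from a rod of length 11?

38

   n    0    1    2    3    4    5    6    7    8    9   10   11
r[n]    0    2    6   10   13   16   20   25   27   31   35   38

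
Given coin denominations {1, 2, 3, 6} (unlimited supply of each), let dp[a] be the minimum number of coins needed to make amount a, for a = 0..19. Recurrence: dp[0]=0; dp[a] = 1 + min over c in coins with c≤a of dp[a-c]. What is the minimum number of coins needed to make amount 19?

4

 a  0  1  2  3  4  5  6  7  8  9 10 11 12 13 14 15 16 17 18 19
dp  0  1  1  1  2  2  1  2  2  2  3  3  2  3  3  3  4  4  3  4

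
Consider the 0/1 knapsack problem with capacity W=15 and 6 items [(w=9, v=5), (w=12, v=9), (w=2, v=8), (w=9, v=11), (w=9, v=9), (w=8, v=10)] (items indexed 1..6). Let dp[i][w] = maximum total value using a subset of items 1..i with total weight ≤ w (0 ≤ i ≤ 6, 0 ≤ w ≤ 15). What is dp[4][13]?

19

i\w   0   1   2   3   4   5   6   7   8   9  10  11  12  13  14  15
  0   0   0   0   0   0   0   0   0   0   0   0   0   0   0   0   0
  1   0   0   0   0   0   0   0   0   0   5   5   5   5   5   5   5
  2   0   0   0   0   0   0   0   0   0   5   5   5   9   9   9   9
  3   0   0   8   8   8   8   8   8   8   8   8  13  13  13  17  17
  4   0   0   8   8   8   8   8   8   8  11  11  19  19  19  19  19
  5   0   0   8   8   8   8   8   8   8  11  11  19  19  19  19  19
  6   0   0   8   8   8   8   8   8  10  11  18  19  19  19  19  19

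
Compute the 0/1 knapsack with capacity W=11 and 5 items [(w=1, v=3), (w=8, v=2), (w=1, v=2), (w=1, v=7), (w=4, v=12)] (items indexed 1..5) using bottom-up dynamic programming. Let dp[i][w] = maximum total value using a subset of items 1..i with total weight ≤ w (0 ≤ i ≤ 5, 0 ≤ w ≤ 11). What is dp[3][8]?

5

i\w   0   1   2   3   4   5   6   7   8   9  10  11
  0   0   0   0   0   0   0   0   0   0   0   0   0
  1   0   3   3   3   3   3   3   3   3   3   3   3
  2   0   3   3   3   3   3   3   3   3   5   5   5
  3   0   3   5   5   5   5   5   5   5   5   7   7
  4   0   7  10  12  12  12  12  12  12  12  12  14
  5   0   7  10  12  12  19  22  24  24  24  24  24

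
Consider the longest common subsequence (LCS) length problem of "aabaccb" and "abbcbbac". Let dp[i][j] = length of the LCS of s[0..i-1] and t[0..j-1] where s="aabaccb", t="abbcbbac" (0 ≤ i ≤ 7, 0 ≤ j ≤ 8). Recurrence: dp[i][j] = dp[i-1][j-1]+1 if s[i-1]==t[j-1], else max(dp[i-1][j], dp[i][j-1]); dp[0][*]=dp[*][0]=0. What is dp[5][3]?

2

   ''  a  b  b  c  b  b  a  c
''  0  0  0  0  0  0  0  0  0
 a  0  1  1  1  1  1  1  1  1
 a  0  1  1  1  1  1  1  2  2
 b  0  1  2  2  2  2  2  2  2
 a  0  1  2  2  2  2  2  3  3
 c  0  1  2  2  3  3  3  3  4
 c  0  1  2  2  3  3  3  3  4
 b  0  1  2  3  3  4  4  4  4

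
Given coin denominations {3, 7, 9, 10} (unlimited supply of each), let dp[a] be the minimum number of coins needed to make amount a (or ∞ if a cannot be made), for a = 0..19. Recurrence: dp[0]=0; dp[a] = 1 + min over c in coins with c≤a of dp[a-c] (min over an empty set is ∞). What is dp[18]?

 a  0  1  2  3  4  5  6  7  8  9 10 11 12 13 14 15 16 17 18 19
dp  0  -  -  1  -  -  2  1  -  1  1  -  2  2  2  3  2  2  2  2
(- denotes ∞ / unreachable)

2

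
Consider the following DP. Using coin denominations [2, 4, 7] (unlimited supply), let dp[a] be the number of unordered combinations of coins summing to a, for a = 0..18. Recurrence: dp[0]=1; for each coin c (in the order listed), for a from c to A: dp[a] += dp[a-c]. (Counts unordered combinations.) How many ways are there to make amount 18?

7

after  coin     0     1     2     3     4     5     6     7     8     9    10    11    12    13    14    15    16    17    18
          2     1     0     1     0     1     0     1     0     1     0     1     0     1     0     1     0     1     0     1
          4     1     0     1     0     2     0     2     0     3     0     3     0     4     0     4     0     5     0     5
          7     1     0     1     0     2     0     2     1     3     1     3     2     4     2     5     3     6     3     7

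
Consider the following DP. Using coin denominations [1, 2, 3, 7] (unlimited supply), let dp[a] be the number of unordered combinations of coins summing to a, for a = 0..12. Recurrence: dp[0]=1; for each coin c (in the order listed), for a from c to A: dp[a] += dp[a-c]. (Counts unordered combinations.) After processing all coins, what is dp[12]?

24

after  coin     0     1     2     3     4     5     6     7     8     9    10    11    12
          1     1     1     1     1     1     1     1     1     1     1     1     1     1
          2     1     1     2     2     3     3     4     4     5     5     6     6     7
          3     1     1     2     3     4     5     7     8    10    12    14    16    19
          7     1     1     2     3     4     5     7     9    11    14    17    20    24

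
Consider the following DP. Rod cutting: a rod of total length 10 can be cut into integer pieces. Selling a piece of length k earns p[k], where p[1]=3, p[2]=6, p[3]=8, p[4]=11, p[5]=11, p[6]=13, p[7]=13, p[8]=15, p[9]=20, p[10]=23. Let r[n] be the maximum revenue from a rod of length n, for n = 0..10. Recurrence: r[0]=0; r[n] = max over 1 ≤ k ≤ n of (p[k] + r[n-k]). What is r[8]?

   n    0    1    2    3    4    5    6    7    8    9   10
r[n]    0    3    6    9   12   15   18   21   24   27   30

24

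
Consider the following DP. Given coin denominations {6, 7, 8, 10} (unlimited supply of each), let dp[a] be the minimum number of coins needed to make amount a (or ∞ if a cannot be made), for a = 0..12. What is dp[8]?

 a  0  1  2  3  4  5  6  7  8  9 10 11 12
dp  0  -  -  -  -  -  1  1  1  -  1  -  2
(- denotes ∞ / unreachable)

1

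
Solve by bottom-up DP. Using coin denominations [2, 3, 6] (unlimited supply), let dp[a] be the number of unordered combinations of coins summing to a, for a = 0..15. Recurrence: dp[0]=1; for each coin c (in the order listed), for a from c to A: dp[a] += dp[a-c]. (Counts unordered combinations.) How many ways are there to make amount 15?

6

after  coin     0     1     2     3     4     5     6     7     8     9    10    11    12    13    14    15
          2     1     0     1     0     1     0     1     0     1     0     1     0     1     0     1     0
          3     1     0     1     1     1     1     2     1     2     2     2     2     3     2     3     3
          6     1     0     1     1     1     1     3     1     3     3     3     3     6     3     6     6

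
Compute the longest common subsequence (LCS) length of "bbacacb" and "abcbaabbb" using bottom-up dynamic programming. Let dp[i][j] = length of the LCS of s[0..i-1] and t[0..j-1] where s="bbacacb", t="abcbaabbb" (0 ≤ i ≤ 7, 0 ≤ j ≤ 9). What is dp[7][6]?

4

   ''  a  b  c  b  a  a  b  b  b
''  0  0  0  0  0  0  0  0  0  0
 b  0  0  1  1  1  1  1  1  1  1
 b  0  0  1  1  2  2  2  2  2  2
 a  0  1  1  1  2  3  3  3  3  3
 c  0  1  1  2  2  3  3  3  3  3
 a  0  1  1  2  2  3  4  4  4  4
 c  0  1  1  2  2  3  4  4  4  4
 b  0  1  2  2  3  3  4  5  5  5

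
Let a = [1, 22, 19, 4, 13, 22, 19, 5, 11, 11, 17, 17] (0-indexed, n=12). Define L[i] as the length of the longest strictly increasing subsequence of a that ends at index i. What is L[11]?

   i    0    1    2    3    4    5    6    7    8    9   10   11
a[i]    1   22   19    4   13   22   19    5   11   11   17   17
L[i]    1    2    2    2    3    4    4    3    4    4    5    5

5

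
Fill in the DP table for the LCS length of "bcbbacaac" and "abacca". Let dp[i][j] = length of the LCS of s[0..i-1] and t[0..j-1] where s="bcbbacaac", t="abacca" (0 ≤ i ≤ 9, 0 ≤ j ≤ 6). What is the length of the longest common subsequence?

   ''  a  b  a  c  c  a
''  0  0  0  0  0  0  0
 b  0  0  1  1  1  1  1
 c  0  0  1  1  2  2  2
 b  0  0  1  1  2  2  2
 b  0  0  1  1  2  2  2
 a  0  1  1  2  2  2  3
 c  0  1  1  2  3  3  3
 a  0  1  1  2  3  3  4
 a  0  1  1  2  3  3  4
 c  0  1  1  2  3  4  4

4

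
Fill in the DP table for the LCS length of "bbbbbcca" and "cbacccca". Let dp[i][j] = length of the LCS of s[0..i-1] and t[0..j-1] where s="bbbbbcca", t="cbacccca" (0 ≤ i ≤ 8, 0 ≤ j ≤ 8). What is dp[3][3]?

   ''  c  b  a  c  c  c  c  a
''  0  0  0  0  0  0  0  0  0
 b  0  0  1  1  1  1  1  1  1
 b  0  0  1  1  1  1  1  1  1
 b  0  0  1  1  1  1  1  1  1
 b  0  0  1  1  1  1  1  1  1
 b  0  0  1  1  1  1  1  1  1
 c  0  1  1  1  2  2  2  2  2
 c  0  1  1  1  2  3  3  3  3
 a  0  1  1  2  2  3  3  3  4

1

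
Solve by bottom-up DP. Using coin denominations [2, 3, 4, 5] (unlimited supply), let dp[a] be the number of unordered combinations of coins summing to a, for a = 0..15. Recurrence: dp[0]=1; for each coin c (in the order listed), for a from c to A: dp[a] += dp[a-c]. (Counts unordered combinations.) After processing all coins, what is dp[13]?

10

after  coin     0     1     2     3     4     5     6     7     8     9    10    11    12    13    14    15
          2     1     0     1     0     1     0     1     0     1     0     1     0     1     0     1     0
          3     1     0     1     1     1     1     2     1     2     2     2     2     3     2     3     3
          4     1     0     1     1     2     1     3     2     4     3     5     4     7     5     8     7
          5     1     0     1     1     2     2     3     3     5     5     7     7    10    10    13    14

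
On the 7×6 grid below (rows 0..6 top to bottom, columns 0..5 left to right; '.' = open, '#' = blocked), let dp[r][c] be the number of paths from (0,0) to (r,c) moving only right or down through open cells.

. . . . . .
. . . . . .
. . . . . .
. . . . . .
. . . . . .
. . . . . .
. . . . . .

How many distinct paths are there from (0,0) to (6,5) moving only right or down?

r\c   0   1   2   3   4   5
  0   1   1   1   1   1   1
  1   1   2   3   4   5   6
  2   1   3   6  10  15  21
  3   1   4  10  20  35  56
  4   1   5  15  35  70 126
  5   1   6  21  56 126 252
  6   1   7  28  84 210 462

462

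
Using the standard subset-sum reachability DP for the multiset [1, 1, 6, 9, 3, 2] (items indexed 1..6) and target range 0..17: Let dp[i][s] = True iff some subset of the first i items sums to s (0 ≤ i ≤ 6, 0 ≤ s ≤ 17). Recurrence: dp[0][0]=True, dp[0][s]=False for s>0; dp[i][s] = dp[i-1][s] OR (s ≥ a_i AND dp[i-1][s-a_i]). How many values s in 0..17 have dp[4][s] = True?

i\s   0   1   2   3   4   5   6   7   8   9  10  11  12  13  14  15  16  17
  0   T   F   F   F   F   F   F   F   F   F   F   F   F   F   F   F   F   F
  1   T   T   F   F   F   F   F   F   F   F   F   F   F   F   F   F   F   F
  2   T   T   T   F   F   F   F   F   F   F   F   F   F   F   F   F   F   F
  3   T   T   T   F   F   F   T   T   T   F   F   F   F   F   F   F   F   F
  4   T   T   T   F   F   F   T   T   T   T   T   T   F   F   F   T   T   T
  5   T   T   T   T   T   T   T   T   T   T   T   T   T   T   T   T   T   T
  6   T   T   T   T   T   T   T   T   T   T   T   T   T   T   T   T   T   T

12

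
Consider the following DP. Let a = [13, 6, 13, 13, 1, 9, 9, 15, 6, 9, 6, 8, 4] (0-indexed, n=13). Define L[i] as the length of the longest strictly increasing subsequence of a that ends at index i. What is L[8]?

   i    0    1    2    3    4    5    6    7    8    9   10   11   12
a[i]   13    6   13   13    1    9    9   15    6    9    6    8    4
L[i]    1    1    2    2    1    2    2    3    2    3    2    3    2

2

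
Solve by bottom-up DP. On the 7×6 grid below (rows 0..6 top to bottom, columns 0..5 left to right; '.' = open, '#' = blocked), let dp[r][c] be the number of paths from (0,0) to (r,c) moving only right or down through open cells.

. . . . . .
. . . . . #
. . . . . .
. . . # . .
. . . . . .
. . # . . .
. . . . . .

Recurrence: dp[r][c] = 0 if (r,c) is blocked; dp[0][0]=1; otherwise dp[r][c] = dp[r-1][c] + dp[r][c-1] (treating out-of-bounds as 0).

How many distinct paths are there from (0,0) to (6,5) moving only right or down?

172

r\c   0   1   2   3   4   5
  0   1   1   1   1   1   1
  1   1   2   3   4   5   0
  2   1   3   6  10  15  15
  3   1   4  10   0  15  30
  4   1   5  15  15  30  60
  5   1   6   0  15  45 105
  6   1   7   7  22  67 172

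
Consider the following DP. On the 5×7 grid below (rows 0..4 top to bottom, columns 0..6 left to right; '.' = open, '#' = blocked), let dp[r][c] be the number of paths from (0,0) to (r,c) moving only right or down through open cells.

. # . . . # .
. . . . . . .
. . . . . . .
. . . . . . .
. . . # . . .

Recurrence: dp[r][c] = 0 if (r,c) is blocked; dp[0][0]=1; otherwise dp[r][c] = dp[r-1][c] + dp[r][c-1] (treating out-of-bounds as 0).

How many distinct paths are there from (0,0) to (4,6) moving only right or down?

64

r\c   0   1   2   3   4   5   6
  0   1   0   0   0   0   0   0
  1   1   1   1   1   1   1   1
  2   1   2   3   4   5   6   7
  3   1   3   6  10  15  21  28
  4   1   4  10   0  15  36  64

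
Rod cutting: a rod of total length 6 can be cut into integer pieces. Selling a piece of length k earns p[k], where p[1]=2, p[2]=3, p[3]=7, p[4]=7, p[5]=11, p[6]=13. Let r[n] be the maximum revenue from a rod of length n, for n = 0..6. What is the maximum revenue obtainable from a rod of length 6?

14

   n    0    1    2    3    4    5    6
r[n]    0    2    4    7    9   11   14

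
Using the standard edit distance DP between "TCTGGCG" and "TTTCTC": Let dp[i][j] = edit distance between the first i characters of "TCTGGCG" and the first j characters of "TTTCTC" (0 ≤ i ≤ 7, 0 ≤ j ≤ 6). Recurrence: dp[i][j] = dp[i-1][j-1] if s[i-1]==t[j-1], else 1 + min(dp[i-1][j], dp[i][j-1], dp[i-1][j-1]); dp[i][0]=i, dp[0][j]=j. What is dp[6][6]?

   ''  T  T  T  C  T  C
''  0  1  2  3  4  5  6
 T  1  0  1  2  3  4  5
 C  2  1  1  2  2  3  4
 T  3  2  1  1  2  2  3
 G  4  3  2  2  2  3  3
 G  5  4  3  3  3  3  4
 C  6  5  4  4  3  4  3
 G  7  6  5  5  4  4  4

3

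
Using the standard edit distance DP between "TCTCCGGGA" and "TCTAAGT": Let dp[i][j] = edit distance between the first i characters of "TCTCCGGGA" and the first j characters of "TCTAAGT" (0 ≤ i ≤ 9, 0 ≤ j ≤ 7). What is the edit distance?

5

   ''  T  C  T  A  A  G  T
''  0  1  2  3  4  5  6  7
 T  1  0  1  2  3  4  5  6
 C  2  1  0  1  2  3  4  5
 T  3  2  1  0  1  2  3  4
 C  4  3  2  1  1  2  3  4
 C  5  4  3  2  2  2  3  4
 G  6  5  4  3  3  3  2  3
 G  7  6  5  4  4  4  3  3
 G  8  7  6  5  5  5  4  4
 A  9  8  7  6  5  5  5  5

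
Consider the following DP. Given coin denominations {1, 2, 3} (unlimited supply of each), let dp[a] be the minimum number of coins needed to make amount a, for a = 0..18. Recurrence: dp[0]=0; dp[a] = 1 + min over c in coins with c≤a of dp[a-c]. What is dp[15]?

5

 a  0  1  2  3  4  5  6  7  8  9 10 11 12 13 14 15 16 17 18
dp  0  1  1  1  2  2  2  3  3  3  4  4  4  5  5  5  6  6  6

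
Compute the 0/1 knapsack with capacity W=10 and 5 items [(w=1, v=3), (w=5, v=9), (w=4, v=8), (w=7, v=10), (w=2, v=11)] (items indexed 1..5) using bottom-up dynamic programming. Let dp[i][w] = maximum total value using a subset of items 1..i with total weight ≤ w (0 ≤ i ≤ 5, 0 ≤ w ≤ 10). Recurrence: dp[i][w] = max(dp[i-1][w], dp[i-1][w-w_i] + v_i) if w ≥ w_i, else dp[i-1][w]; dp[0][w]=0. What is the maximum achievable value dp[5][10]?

i\w   0   1   2   3   4   5   6   7   8   9  10
  0   0   0   0   0   0   0   0   0   0   0   0
  1   0   3   3   3   3   3   3   3   3   3   3
  2   0   3   3   3   3   9  12  12  12  12  12
  3   0   3   3   3   8  11  12  12  12  17  20
  4   0   3   3   3   8  11  12  12  13  17  20
  5   0   3  11  14  14  14  19  22  23  23  24

24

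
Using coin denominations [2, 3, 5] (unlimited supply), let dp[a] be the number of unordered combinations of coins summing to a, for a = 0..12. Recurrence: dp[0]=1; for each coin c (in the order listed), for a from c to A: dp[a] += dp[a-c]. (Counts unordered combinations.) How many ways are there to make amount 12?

after  coin     0     1     2     3     4     5     6     7     8     9    10    11    12
          2     1     0     1     0     1     0     1     0     1     0     1     0     1
          3     1     0     1     1     1     1     2     1     2     2     2     2     3
          5     1     0     1     1     1     2     2     2     3     3     4     4     5

5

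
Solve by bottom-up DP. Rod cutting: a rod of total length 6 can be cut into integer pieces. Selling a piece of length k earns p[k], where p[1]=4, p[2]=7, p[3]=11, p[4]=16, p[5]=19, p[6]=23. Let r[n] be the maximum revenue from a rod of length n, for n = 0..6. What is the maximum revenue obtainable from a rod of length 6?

24

   n    0    1    2    3    4    5    6
r[n]    0    4    8   12   16   20   24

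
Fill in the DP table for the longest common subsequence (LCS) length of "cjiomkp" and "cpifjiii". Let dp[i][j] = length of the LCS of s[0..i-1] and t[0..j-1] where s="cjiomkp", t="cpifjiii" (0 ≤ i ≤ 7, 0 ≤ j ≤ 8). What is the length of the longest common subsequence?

3

   ''  c  p  i  f  j  i  i  i
''  0  0  0  0  0  0  0  0  0
 c  0  1  1  1  1  1  1  1  1
 j  0  1  1  1  1  2  2  2  2
 i  0  1  1  2  2  2  3  3  3
 o  0  1  1  2  2  2  3  3  3
 m  0  1  1  2  2  2  3  3  3
 k  0  1  1  2  2  2  3  3  3
 p  0  1  2  2  2  2  3  3  3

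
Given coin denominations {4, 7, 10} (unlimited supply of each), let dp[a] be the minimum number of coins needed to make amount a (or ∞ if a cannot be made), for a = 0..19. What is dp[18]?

3

 a  0  1  2  3  4  5  6  7  8  9 10 11 12 13 14 15 16 17 18 19
dp  0  -  -  -  1  -  -  1  2  -  1  2  3  -  2  3  4  2  3  4
(- denotes ∞ / unreachable)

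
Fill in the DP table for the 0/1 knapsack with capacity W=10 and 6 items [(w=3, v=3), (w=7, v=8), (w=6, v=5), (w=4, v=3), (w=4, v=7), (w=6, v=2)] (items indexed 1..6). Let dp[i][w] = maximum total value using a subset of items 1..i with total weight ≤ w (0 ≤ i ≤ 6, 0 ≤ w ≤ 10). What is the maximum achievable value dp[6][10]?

12

i\w   0   1   2   3   4   5   6   7   8   9  10
  0   0   0   0   0   0   0   0   0   0   0   0
  1   0   0   0   3   3   3   3   3   3   3   3
  2   0   0   0   3   3   3   3   8   8   8  11
  3   0   0   0   3   3   3   5   8   8   8  11
  4   0   0   0   3   3   3   5   8   8   8  11
  5   0   0   0   3   7   7   7  10  10  10  12
  6   0   0   0   3   7   7   7  10  10  10  12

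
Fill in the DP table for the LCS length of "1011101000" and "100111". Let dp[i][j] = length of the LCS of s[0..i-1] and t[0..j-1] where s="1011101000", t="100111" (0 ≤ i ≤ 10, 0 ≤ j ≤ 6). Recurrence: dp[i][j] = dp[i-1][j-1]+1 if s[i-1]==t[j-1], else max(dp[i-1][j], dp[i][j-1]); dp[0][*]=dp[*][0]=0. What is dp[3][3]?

   ''  1  0  0  1  1  1
''  0  0  0  0  0  0  0
 1  0  1  1  1  1  1  1
 0  0  1  2  2  2  2  2
 1  0  1  2  2  3  3  3
 1  0  1  2  2  3  4  4
 1  0  1  2  2  3  4  5
 0  0  1  2  3  3  4  5
 1  0  1  2  3  4  4  5
 0  0  1  2  3  4  4  5
 0  0  1  2  3  4  4  5
 0  0  1  2  3  4  4  5

2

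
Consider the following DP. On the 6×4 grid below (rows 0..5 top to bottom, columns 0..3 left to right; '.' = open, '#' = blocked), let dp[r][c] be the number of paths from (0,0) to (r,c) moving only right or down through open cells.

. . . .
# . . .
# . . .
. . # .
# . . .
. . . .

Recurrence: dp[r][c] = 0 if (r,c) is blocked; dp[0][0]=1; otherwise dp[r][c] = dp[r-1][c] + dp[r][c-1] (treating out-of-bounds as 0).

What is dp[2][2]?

r\c   0   1   2   3
  0   1   1   1   1
  1   0   1   2   3
  2   0   1   3   6
  3   0   1   0   6
  4   0   1   1   7
  5   0   1   2   9

3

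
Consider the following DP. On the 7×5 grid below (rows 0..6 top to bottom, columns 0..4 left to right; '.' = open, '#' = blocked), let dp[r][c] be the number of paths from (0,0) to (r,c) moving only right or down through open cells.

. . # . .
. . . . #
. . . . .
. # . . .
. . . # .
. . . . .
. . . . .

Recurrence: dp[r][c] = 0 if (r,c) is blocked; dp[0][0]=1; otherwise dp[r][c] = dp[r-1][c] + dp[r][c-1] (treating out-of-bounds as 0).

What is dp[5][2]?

8

r\c   0   1   2   3   4
  0   1   1   0   0   0
  1   1   2   2   2   0
  2   1   3   5   7   7
  3   1   0   5  12  19
  4   1   1   6   0  19
  5   1   2   8   8  27
  6   1   3  11  19  46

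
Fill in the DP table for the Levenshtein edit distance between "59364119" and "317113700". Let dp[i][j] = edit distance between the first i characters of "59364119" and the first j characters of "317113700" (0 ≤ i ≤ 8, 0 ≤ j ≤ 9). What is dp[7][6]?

   ''  3  1  7  1  1  3  7  0  0
''  0  1  2  3  4  5  6  7  8  9
 5  1  1  2  3  4  5  6  7  8  9
 9  2  2  2  3  4  5  6  7  8  9
 3  3  2  3  3  4  5  5  6  7  8
 6  4  3  3  4  4  5  6  6  7  8
 4  5  4  4  4  5  5  6  7  7  8
 1  6  5  4  5  4  5  6  7  8  8
 1  7  6  5  5  5  4  5  6  7  8
 9  8  7  6  6  6  5  5  6  7  8

5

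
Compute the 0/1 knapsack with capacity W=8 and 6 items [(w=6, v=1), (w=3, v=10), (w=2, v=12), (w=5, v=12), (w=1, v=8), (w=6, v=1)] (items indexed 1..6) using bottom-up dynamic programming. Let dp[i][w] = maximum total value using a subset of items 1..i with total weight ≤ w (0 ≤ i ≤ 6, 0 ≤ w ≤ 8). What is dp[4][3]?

12

i\w   0   1   2   3   4   5   6   7   8
  0   0   0   0   0   0   0   0   0   0
  1   0   0   0   0   0   0   1   1   1
  2   0   0   0  10  10  10  10  10  10
  3   0   0  12  12  12  22  22  22  22
  4   0   0  12  12  12  22  22  24  24
  5   0   8  12  20  20  22  30  30  32
  6   0   8  12  20  20  22  30  30  32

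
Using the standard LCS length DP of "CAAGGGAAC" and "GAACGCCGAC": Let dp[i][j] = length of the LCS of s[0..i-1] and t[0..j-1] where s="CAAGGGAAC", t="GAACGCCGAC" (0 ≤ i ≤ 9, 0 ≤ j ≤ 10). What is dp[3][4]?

   ''  G  A  A  C  G  C  C  G  A  C
''  0  0  0  0  0  0  0  0  0  0  0
 C  0  0  0  0  1  1  1  1  1  1  1
 A  0  0  1  1  1  1  1  1  1  2  2
 A  0  0  1  2  2  2  2  2  2  2  2
 G  0  1  1  2  2  3  3  3  3  3  3
 G  0  1  1  2  2  3  3  3  4  4  4
 G  0  1  1  2  2  3  3  3  4  4  4
 A  0  1  2  2  2  3  3  3  4  5  5
 A  0  1  2  3  3  3  3  3  4  5  5
 C  0  1  2  3  4  4  4  4  4  5  6

2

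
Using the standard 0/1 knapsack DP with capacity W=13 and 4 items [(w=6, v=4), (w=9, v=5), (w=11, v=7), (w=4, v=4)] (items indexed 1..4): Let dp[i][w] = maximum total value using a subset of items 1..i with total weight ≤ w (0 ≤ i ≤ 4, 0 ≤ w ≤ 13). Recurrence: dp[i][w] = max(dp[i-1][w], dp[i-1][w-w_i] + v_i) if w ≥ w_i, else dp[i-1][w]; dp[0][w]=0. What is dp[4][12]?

i\w   0   1   2   3   4   5   6   7   8   9  10  11  12  13
  0   0   0   0   0   0   0   0   0   0   0   0   0   0   0
  1   0   0   0   0   0   0   4   4   4   4   4   4   4   4
  2   0   0   0   0   0   0   4   4   4   5   5   5   5   5
  3   0   0   0   0   0   0   4   4   4   5   5   7   7   7
  4   0   0   0   0   4   4   4   4   4   5   8   8   8   9

8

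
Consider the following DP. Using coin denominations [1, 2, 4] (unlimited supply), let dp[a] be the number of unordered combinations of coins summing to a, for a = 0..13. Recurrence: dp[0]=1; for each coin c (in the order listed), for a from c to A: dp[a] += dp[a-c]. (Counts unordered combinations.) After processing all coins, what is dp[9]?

9

after  coin     0     1     2     3     4     5     6     7     8     9    10    11    12    13
          1     1     1     1     1     1     1     1     1     1     1     1     1     1     1
          2     1     1     2     2     3     3     4     4     5     5     6     6     7     7
          4     1     1     2     2     4     4     6     6     9     9    12    12    16    16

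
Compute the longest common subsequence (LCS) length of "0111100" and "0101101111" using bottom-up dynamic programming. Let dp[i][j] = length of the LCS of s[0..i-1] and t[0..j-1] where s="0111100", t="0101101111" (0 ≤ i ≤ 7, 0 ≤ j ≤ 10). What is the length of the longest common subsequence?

5

   ''  0  1  0  1  1  0  1  1  1  1
''  0  0  0  0  0  0  0  0  0  0  0
 0  0  1  1  1  1  1  1  1  1  1  1
 1  0  1  2  2  2  2  2  2  2  2  2
 1  0  1  2  2  3  3  3  3  3  3  3
 1  0  1  2  2  3  4  4  4  4  4  4
 1  0  1  2  2  3  4  4  5  5  5  5
 0  0  1  2  3  3  4  5  5  5  5  5
 0  0  1  2  3  3  4  5  5  5  5  5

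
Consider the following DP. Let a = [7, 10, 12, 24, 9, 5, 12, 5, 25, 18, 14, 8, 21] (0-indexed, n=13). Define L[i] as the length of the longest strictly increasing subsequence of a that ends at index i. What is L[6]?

3

   i    0    1    2    3    4    5    6    7    8    9   10   11   12
a[i]    7   10   12   24    9    5   12    5   25   18   14    8   21
L[i]    1    2    3    4    2    1    3    1    5    4    4    2    5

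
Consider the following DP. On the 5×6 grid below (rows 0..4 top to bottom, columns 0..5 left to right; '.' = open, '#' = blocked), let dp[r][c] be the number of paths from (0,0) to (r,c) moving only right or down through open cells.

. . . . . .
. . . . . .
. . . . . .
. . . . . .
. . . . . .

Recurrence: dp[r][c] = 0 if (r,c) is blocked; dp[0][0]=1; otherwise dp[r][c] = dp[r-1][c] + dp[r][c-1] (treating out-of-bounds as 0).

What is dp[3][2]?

r\c   0   1   2   3   4   5
  0   1   1   1   1   1   1
  1   1   2   3   4   5   6
  2   1   3   6  10  15  21
  3   1   4  10  20  35  56
  4   1   5  15  35  70 126

10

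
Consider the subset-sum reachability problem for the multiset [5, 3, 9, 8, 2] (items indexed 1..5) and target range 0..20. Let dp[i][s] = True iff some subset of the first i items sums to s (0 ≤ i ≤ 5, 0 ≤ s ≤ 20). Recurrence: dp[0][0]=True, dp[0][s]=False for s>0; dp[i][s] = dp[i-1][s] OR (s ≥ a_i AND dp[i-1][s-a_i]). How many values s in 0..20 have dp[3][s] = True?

i\s   0   1   2   3   4   5   6   7   8   9  10  11  12  13  14  15  16  17  18  19  20
  0   T   F   F   F   F   F   F   F   F   F   F   F   F   F   F   F   F   F   F   F   F
  1   T   F   F   F   F   T   F   F   F   F   F   F   F   F   F   F   F   F   F   F   F
  2   T   F   F   T   F   T   F   F   T   F   F   F   F   F   F   F   F   F   F   F   F
  3   T   F   F   T   F   T   F   F   T   T   F   F   T   F   T   F   F   T   F   F   F
  4   T   F   F   T   F   T   F   F   T   T   F   T   T   T   T   F   T   T   F   F   T
  5   T   F   T   T   F   T   F   T   T   T   T   T   T   T   T   T   T   T   T   T   T

8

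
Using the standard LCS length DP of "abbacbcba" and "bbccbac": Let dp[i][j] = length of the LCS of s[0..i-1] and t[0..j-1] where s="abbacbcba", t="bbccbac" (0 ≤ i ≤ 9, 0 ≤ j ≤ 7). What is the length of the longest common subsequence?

6

   ''  b  b  c  c  b  a  c
''  0  0  0  0  0  0  0  0
 a  0  0  0  0  0  0  1  1
 b  0  1  1  1  1  1  1  1
 b  0  1  2  2  2  2  2  2
 a  0  1  2  2  2  2  3  3
 c  0  1  2  3  3  3  3  4
 b  0  1  2  3  3  4  4  4
 c  0  1  2  3  4  4  4  5
 b  0  1  2  3  4  5  5  5
 a  0  1  2  3  4  5  6  6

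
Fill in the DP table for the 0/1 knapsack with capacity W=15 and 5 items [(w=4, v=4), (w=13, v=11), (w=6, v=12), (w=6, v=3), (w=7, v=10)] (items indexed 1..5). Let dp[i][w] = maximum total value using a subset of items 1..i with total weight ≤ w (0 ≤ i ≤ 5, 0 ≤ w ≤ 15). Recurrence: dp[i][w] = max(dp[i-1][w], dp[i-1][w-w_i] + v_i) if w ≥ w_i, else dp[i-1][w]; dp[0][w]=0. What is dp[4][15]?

i\w   0   1   2   3   4   5   6   7   8   9  10  11  12  13  14  15
  0   0   0   0   0   0   0   0   0   0   0   0   0   0   0   0   0
  1   0   0   0   0   4   4   4   4   4   4   4   4   4   4   4   4
  2   0   0   0   0   4   4   4   4   4   4   4   4   4  11  11  11
  3   0   0   0   0   4   4  12  12  12  12  16  16  16  16  16  16
  4   0   0   0   0   4   4  12  12  12  12  16  16  16  16  16  16
  5   0   0   0   0   4   4  12  12  12  12  16  16  16  22  22  22

16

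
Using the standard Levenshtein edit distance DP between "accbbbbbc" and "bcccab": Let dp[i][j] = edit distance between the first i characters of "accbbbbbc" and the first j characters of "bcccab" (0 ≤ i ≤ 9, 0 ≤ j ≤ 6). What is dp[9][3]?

7

   ''  b  c  c  c  a  b
''  0  1  2  3  4  5  6
 a  1  1  2  3  4  4  5
 c  2  2  1  2  3  4  5
 c  3  3  2  1  2  3  4
 b  4  3  3  2  2  3  3
 b  5  4  4  3  3  3  3
 b  6  5  5  4  4  4  3
 b  7  6  6  5  5  5  4
 b  8  7  7  6  6  6  5
 c  9  8  7  7  6  7  6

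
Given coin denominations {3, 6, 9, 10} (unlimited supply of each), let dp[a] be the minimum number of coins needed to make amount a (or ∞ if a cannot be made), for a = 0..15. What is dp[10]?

1

 a  0  1  2  3  4  5  6  7  8  9 10 11 12 13 14 15
dp  0  -  -  1  -  -  1  -  -  1  1  -  2  2  -  2
(- denotes ∞ / unreachable)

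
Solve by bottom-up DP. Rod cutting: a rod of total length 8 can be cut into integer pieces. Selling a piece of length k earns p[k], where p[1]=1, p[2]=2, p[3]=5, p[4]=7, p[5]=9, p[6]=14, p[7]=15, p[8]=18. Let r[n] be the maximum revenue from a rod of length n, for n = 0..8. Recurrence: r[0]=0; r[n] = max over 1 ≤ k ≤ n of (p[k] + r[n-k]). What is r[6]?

14

   n    0    1    2    3    4    5    6    7    8
r[n]    0    1    2    5    7    9   14   15   18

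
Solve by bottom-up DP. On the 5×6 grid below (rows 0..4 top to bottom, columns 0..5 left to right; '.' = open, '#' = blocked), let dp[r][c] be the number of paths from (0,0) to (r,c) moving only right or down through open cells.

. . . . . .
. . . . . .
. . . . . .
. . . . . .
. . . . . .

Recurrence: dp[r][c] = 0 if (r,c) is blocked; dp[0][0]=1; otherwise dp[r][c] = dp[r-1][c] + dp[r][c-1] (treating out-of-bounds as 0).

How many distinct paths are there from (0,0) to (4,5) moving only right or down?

126

r\c   0   1   2   3   4   5
  0   1   1   1   1   1   1
  1   1   2   3   4   5   6
  2   1   3   6  10  15  21
  3   1   4  10  20  35  56
  4   1   5  15  35  70 126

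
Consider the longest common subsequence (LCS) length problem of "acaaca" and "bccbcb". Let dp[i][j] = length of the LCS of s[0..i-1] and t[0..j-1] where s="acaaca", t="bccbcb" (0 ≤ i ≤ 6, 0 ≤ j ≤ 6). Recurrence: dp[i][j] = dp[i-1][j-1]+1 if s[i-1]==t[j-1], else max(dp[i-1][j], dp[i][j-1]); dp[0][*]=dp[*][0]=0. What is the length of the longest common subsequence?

2

   ''  b  c  c  b  c  b
''  0  0  0  0  0  0  0
 a  0  0  0  0  0  0  0
 c  0  0  1  1  1  1  1
 a  0  0  1  1  1  1  1
 a  0  0  1  1  1  1  1
 c  0  0  1  2  2  2  2
 a  0  0  1  2  2  2  2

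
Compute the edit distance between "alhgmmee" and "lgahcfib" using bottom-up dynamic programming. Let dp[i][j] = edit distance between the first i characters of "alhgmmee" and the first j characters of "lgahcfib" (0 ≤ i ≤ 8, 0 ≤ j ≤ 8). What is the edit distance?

8

   ''  l  g  a  h  c  f  i  b
''  0  1  2  3  4  5  6  7  8
 a  1  1  2  2  3  4  5  6  7
 l  2  1  2  3  3  4  5  6  7
 h  3  2  2  3  3  4  5  6  7
 g  4  3  2  3  4  4  5  6  7
 m  5  4  3  3  4  5  5  6  7
 m  6  5  4  4  4  5  6  6  7
 e  7  6  5  5  5  5  6  7  7
 e  8  7  6  6  6  6  6  7  8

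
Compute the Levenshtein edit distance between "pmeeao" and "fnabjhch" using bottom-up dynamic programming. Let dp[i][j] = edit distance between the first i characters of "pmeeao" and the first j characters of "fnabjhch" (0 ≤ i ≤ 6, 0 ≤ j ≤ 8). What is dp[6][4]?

   ''  f  n  a  b  j  h  c  h
''  0  1  2  3  4  5  6  7  8
 p  1  1  2  3  4  5  6  7  8
 m  2  2  2  3  4  5  6  7  8
 e  3  3  3  3  4  5  6  7  8
 e  4  4  4  4  4  5  6  7  8
 a  5  5  5  4  5  5  6  7  8
 o  6  6  6  5  5  6  6  7  8

5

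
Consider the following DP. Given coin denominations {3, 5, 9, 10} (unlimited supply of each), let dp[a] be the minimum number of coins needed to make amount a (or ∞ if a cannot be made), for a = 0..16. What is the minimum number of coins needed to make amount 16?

 a  0  1  2  3  4  5  6  7  8  9 10 11 12 13 14 15 16
dp  0  -  -  1  -  1  2  -  2  1  1  3  2  2  2  2  3
(- denotes ∞ / unreachable)

3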